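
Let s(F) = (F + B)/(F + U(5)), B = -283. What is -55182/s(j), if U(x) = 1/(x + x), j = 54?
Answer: 14926731/1145 ≈ 13036.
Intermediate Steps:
U(x) = 1/(2*x)
s(F) = (-283 + F)/(⅒ + F) (s(F) = (F - 283)/(F + (½)/5) = (-283 + F)/(F + (½)*(⅕)) = (-283 + F)/(F + ⅒) = (-283 + F)/(⅒ + F))
-55182/s(j) = -55182*(1 + 10*54)/(10*(-283 + 54)) = -55182/(10*(-229)/(1 + 540)) = -55182/(10*(-229)/541) = -55182/(10*(1/541)*(-229)) = -55182/(-2290/541) = -55182*(-541/2290) = 14926731/1145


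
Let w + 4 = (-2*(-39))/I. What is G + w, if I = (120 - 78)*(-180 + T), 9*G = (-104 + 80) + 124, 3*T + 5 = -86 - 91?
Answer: 323105/45486 ≈ 7.1034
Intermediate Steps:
T = -182/3 (T = -5/3 + (-86 - 91)/3 = -5/3 + (⅓)*(-177) = -5/3 - 59 = -182/3 ≈ -60.667)
G = 100/9 (G = ((-104 + 80) + 124)/9 = (-24 + 124)/9 = (⅑)*100 = 100/9 ≈ 11.111)
I = -10108 (I = (120 - 78)*(-180 - 182/3) = 42*(-722/3) = -10108)
w = -20255/5054 (w = -4 - 2*(-39)/(-10108) = -4 + 78*(-1/10108) = -4 - 39/5054 = -20255/5054 ≈ -4.0077)
G + w = 100/9 - 20255/5054 = 323105/45486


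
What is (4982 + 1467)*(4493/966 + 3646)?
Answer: 22742585521/966 ≈ 2.3543e+7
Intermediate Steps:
(4982 + 1467)*(4493/966 + 3646) = 6449*(4493*(1/966) + 3646) = 6449*(4493/966 + 3646) = 6449*(3526529/966) = 22742585521/966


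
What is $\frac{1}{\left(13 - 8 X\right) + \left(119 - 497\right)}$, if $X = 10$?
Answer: $- \frac{1}{445} \approx -0.0022472$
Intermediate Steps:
$\frac{1}{\left(13 - 8 X\right) + \left(119 - 497\right)} = \frac{1}{\left(13 - 80\right) + \left(119 - 497\right)} = \frac{1}{-67 - 378} = \frac{1}{-445} = - \frac{1}{445}$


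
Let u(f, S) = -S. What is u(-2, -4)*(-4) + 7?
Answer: -9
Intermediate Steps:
u(-2, -4)*(-4) + 7 = -1*(-4)*(-4) + 7 = 4*(-4) + 7 = -16 + 7 = -9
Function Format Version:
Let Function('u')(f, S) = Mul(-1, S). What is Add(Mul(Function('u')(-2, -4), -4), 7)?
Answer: -9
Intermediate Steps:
Add(Mul(Function('u')(-2, -4), -4), 7) = Add(Mul(Mul(-1, -4), -4), 7) = Add(Mul(4, -4), 7) = Add(-16, 7) = -9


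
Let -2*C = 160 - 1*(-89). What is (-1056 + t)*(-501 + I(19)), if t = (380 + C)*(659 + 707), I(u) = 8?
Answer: -171542801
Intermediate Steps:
C = -249/2 (C = -(160 - 1*(-89))/2 = -(160 + 89)/2 = -1/2*249 = -249/2 ≈ -124.50)
t = 349013 (t = (380 - 249/2)*(659 + 707) = (511/2)*1366 = 349013)
(-1056 + t)*(-501 + I(19)) = (-1056 + 349013)*(-501 + 8) = 347957*(-493) = -171542801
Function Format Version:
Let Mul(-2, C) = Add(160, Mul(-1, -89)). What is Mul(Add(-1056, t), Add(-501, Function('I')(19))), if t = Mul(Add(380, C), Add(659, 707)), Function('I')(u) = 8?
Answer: -171542801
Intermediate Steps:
C = Rational(-249, 2) (C = Mul(Rational(-1, 2), Add(160, Mul(-1, -89))) = Mul(Rational(-1, 2), Add(160, 89)) = Mul(Rational(-1, 2), 249) = Rational(-249, 2) ≈ -124.50)
t = 349013 (t = Mul(Add(380, Rational(-249, 2)), Add(659, 707)) = Mul(Rational(511, 2), 1366) = 349013)
Mul(Add(-1056, t), Add(-501, Function('I')(19))) = Mul(Add(-1056, 349013), Add(-501, 8)) = Mul(347957, -493) = -171542801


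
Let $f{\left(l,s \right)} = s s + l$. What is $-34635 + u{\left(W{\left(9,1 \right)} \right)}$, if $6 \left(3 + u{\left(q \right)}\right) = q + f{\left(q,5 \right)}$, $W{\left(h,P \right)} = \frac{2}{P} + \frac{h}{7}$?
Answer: $- \frac{1454575}{42} \approx -34633.0$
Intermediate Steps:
$f{\left(l,s \right)} = l + s^{2}$ ($f{\left(l,s \right)} = s^{2} + l = l + s^{2}$)
$W{\left(h,P \right)} = \frac{2}{P} + \frac{h}{7}$ ($W{\left(h,P \right)} = \frac{2}{P} + h \frac{1}{7} = \frac{2}{P} + \frac{h}{7}$)
$u{\left(q \right)} = \frac{7}{6} + \frac{q}{3}$ ($u{\left(q \right)} = -3 + \frac{q + \left(q + 5^{2}\right)}{6} = -3 + \frac{q + \left(q + 25\right)}{6} = -3 + \frac{q + \left(25 + q\right)}{6} = -3 + \frac{25 + 2 q}{6} = -3 + \left(\frac{25}{6} + \frac{q}{3}\right) = \frac{7}{6} + \frac{q}{3}$)
$-34635 + u{\left(W{\left(9,1 \right)} \right)} = -34635 + \left(\frac{7}{6} + \frac{\frac{2}{1} + \frac{1}{7} \cdot 9}{3}\right) = -34635 + \left(\frac{7}{6} + \frac{2 \cdot 1 + \frac{9}{7}}{3}\right) = -34635 + \left(\frac{7}{6} + \frac{2 + \frac{9}{7}}{3}\right) = -34635 + \left(\frac{7}{6} + \frac{1}{3} \cdot \frac{23}{7}\right) = -34635 + \left(\frac{7}{6} + \frac{23}{21}\right) = -34635 + \frac{95}{42} = - \frac{1454575}{42}$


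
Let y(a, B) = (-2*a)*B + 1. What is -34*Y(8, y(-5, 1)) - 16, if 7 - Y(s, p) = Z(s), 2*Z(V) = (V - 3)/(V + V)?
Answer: -3979/16 ≈ -248.69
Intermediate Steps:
Z(V) = (-3 + V)/(4*V) (Z(V) = ((V - 3)/(V + V))/2 = ((-3 + V)/((2*V)))/2 = ((-3 + V)*(1/(2*V)))/2 = ((-3 + V)/(2*V))/2 = (-3 + V)/(4*V))
y(a, B) = 1 - 2*B*a (y(a, B) = -2*B*a + 1 = 1 - 2*B*a)
Y(s, p) = 7 - (-3 + s)/(4*s)
-34*Y(8, y(-5, 1)) - 16 = -51*(1 + 9*8)/(2*8) - 16 = -51*(1 + 72)/(2*8) - 16 = -51*73/(2*8) - 16 = -34*219/32 - 16 = -3723/16 - 16 = -3979/16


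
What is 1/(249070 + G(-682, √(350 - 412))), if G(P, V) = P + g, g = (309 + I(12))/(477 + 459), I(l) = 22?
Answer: 936/232491499 ≈ 4.0260e-6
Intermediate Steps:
g = 331/936 (g = (309 + 22)/(477 + 459) = 331/936 ≈ 0.35363)
G(P, V) = 331/936 + P (G(P, V) = P + 331/936 = 331/936 + P)
1/(249070 + G(-682, √(350 - 412))) = 1/(249070 + (331/936 - 682)) = 1/(249070 - 638021/936) = 1/(232491499/936) = 936/232491499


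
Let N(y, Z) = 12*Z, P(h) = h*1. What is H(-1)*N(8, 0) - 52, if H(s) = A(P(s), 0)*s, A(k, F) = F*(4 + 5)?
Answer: -52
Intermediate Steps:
P(h) = h
A(k, F) = 9*F (A(k, F) = F*9 = 9*F)
H(s) = 0 (H(s) = (9*0)*s = 0*s = 0)
H(-1)*N(8, 0) - 52 = 0*(12*0) - 52 = 0*0 - 52 = 0 - 52 = -52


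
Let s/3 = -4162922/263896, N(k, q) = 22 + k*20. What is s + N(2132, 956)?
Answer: 5622921193/131948 ≈ 42615.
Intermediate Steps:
N(k, q) = 22 + 20*k
s = -6244383/131948 (s = 3*(-4162922/263896) = 3*(-4162922*1/263896) = 3*(-2081461/131948) = -6244383/131948 ≈ -47.325)
s + N(2132, 956) = -6244383/131948 + (22 + 20*2132) = -6244383/131948 + (22 + 42640) = -6244383/131948 + 42662 = 5622921193/131948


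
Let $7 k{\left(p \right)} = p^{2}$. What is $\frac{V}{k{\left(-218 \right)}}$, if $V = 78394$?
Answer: $\frac{274379}{23762} \approx 11.547$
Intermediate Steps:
$k{\left(p \right)} = \frac{p^{2}}{7}$
$\frac{V}{k{\left(-218 \right)}} = \frac{78394}{\frac{1}{7} \left(-218\right)^{2}} = \frac{78394}{\frac{1}{7} \cdot 47524} = \frac{78394}{\frac{47524}{7}} = 78394 \cdot \frac{7}{47524} = \frac{274379}{23762}$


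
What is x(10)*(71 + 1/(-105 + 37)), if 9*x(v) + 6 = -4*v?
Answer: -37007/102 ≈ -362.81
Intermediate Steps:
x(v) = -⅔ - 4*v/9 (x(v) = -⅔ + (-4*v)/9 = -⅔ - 4*v/9)
x(10)*(71 + 1/(-105 + 37)) = (-⅔ - 4/9*10)*(71 + 1/(-105 + 37)) = (-⅔ - 40/9)*(71 + 1/(-68)) = -46*(71 - 1/68)/9 = -46/9*4827/68 = -37007/102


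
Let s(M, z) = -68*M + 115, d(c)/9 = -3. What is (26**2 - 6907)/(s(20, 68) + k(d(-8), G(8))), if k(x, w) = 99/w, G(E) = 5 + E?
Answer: 27001/5362 ≈ 5.0356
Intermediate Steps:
d(c) = -27 (d(c) = 9*(-3) = -27)
s(M, z) = 115 - 68*M
(26**2 - 6907)/(s(20, 68) + k(d(-8), G(8))) = (26**2 - 6907)/((115 - 68*20) + 99/(5 + 8)) = (676 - 6907)/((115 - 1360) + 99/13) = -6231/(-1245 + 99*(1/13)) = -6231/(-1245 + 99/13) = -6231/(-16086/13) = -6231*(-13/16086) = 27001/5362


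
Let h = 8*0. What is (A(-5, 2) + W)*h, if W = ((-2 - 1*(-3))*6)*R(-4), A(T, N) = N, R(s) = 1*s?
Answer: 0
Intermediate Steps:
R(s) = s
W = -24 (W = ((-2 - 1*(-3))*6)*(-4) = ((-2 + 3)*6)*(-4) = (1*6)*(-4) = 6*(-4) = -24)
h = 0
(A(-5, 2) + W)*h = (2 - 24)*0 = -22*0 = 0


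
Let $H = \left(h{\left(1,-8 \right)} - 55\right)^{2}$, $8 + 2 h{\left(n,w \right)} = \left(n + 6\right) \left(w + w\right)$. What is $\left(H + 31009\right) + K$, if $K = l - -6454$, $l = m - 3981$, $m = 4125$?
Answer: $50832$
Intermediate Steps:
$h{\left(n,w \right)} = -4 + w \left(6 + n\right)$ ($h{\left(n,w \right)} = -4 + \frac{\left(n + 6\right) \left(w + w\right)}{2} = -4 + \frac{\left(6 + n\right) 2 w}{2} = -4 + \frac{2 w \left(6 + n\right)}{2} = -4 + w \left(6 + n\right)$)
$H = 13225$ ($H = \left(\left(-4 + 6 \left(-8\right) + 1 \left(-8\right)\right) - 55\right)^{2} = \left(\left(-4 - 48 - 8\right) - 55\right)^{2} = \left(-60 - 55\right)^{2} = \left(-115\right)^{2} = 13225$)
$l = 144$ ($l = 4125 - 3981 = 144$)
$K = 6598$ ($K = 144 - -6454 = 144 + 6454 = 6598$)
$\left(H + 31009\right) + K = \left(13225 + 31009\right) + 6598 = 44234 + 6598 = 50832$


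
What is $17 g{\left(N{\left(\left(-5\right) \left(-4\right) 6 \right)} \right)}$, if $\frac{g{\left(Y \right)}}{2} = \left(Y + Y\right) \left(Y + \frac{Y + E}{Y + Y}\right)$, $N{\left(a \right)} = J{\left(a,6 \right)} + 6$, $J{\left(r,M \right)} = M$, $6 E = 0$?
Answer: $10200$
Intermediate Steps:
$E = 0$ ($E = \frac{1}{6} \cdot 0 = 0$)
$N{\left(a \right)} = 12$ ($N{\left(a \right)} = 6 + 6 = 12$)
$g{\left(Y \right)} = 4 Y \left(\frac{1}{2} + Y\right)$ ($g{\left(Y \right)} = 2 \left(Y + Y\right) \left(Y + \frac{Y + 0}{Y + Y}\right) = 2 \cdot 2 Y \left(Y + \frac{Y}{2 Y}\right) = 2 \cdot 2 Y \left(Y + Y \frac{1}{2 Y}\right) = 2 \cdot 2 Y \left(Y + \frac{1}{2}\right) = 2 \cdot 2 Y \left(\frac{1}{2} + Y\right) = 4 Y \left(\frac{1}{2} + Y\right)$)
$17 g{\left(N{\left(\left(-5\right) \left(-4\right) 6 \right)} \right)} = 17 \cdot 2 \cdot 12 \left(1 + 2 \cdot 12\right) = 17 \cdot 2 \cdot 12 \left(1 + 24\right) = 17 \cdot 2 \cdot 12 \cdot 25 = 17 \cdot 600 = 10200$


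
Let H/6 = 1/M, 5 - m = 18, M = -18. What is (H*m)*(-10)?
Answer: -130/3 ≈ -43.333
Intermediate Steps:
m = -13 (m = 5 - 1*18 = 5 - 18 = -13)
H = -1/3 (H = 6/(-18) = 6*(-1/18) = -1/3 ≈ -0.33333)
(H*m)*(-10) = -1/3*(-13)*(-10) = (13/3)*(-10) = -130/3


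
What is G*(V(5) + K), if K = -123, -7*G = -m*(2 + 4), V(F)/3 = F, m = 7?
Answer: -648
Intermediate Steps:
V(F) = 3*F
G = 6 (G = -(-1)*7*(2 + 4)/7 = -(-1)*7*6/7 = -(-1)*42/7 = -1/7*(-42) = 6)
G*(V(5) + K) = 6*(3*5 - 123) = 6*(15 - 123) = 6*(-108) = -648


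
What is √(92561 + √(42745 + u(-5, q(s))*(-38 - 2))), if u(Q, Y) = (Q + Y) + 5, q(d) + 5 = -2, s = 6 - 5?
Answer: √(92561 + 5*√1721) ≈ 304.58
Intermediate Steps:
s = 1
q(d) = -7 (q(d) = -5 - 2 = -7)
u(Q, Y) = 5 + Q + Y
√(92561 + √(42745 + u(-5, q(s))*(-38 - 2))) = √(92561 + √(42745 + (5 - 5 - 7)*(-38 - 2))) = √(92561 + √(42745 - 7*(-40))) = √(92561 + √(42745 + 280)) = √(92561 + √43025) = √(92561 + 5*√1721)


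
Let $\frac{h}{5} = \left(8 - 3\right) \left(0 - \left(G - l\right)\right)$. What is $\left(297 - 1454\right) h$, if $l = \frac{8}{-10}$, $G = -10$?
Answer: $-266110$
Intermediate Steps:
$l = - \frac{4}{5}$ ($l = 8 \left(- \frac{1}{10}\right) = - \frac{4}{5} \approx -0.8$)
$h = 230$ ($h = 5 \left(8 - 3\right) \left(0 - - \frac{46}{5}\right) = 5 \left(8 - 3\right) \left(0 + \left(- \frac{4}{5} + 10\right)\right) = 5 \cdot 5 \left(0 + \frac{46}{5}\right) = 5 \cdot 5 \cdot \frac{46}{5} = 5 \cdot 46 = 230$)
$\left(297 - 1454\right) h = \left(297 - 1454\right) 230 = \left(-1157\right) 230 = -266110$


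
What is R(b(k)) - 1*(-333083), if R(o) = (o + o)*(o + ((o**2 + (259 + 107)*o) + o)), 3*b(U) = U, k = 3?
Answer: 333821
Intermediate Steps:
b(U) = U/3
R(o) = 2*o*(o**2 + 368*o) (R(o) = (2*o)*(o + ((o**2 + 366*o) + o)) = (2*o)*(o + (o**2 + 367*o)) = (2*o)*(o**2 + 368*o) = 2*o*(o**2 + 368*o))
R(b(k)) - 1*(-333083) = 2*((1/3)*3)**2*(368 + (1/3)*3) - 1*(-333083) = 2*1**2*(368 + 1) + 333083 = 2*1*369 + 333083 = 738 + 333083 = 333821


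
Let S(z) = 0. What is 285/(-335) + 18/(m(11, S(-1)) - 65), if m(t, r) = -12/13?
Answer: -64527/57419 ≈ -1.1238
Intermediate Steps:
m(t, r) = -12/13 (m(t, r) = -12*1/13 = -12/13)
285/(-335) + 18/(m(11, S(-1)) - 65) = 285/(-335) + 18/(-12/13 - 65) = 285*(-1/335) + 18/(-857/13) = -57/67 + 18*(-13/857) = -57/67 - 234/857 = -64527/57419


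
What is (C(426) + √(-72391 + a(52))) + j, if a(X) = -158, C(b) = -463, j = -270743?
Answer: -271206 + 3*I*√8061 ≈ -2.7121e+5 + 269.35*I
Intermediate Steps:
(C(426) + √(-72391 + a(52))) + j = (-463 + √(-72391 - 158)) - 270743 = (-463 + √(-72549)) - 270743 = (-463 + 3*I*√8061) - 270743 = -271206 + 3*I*√8061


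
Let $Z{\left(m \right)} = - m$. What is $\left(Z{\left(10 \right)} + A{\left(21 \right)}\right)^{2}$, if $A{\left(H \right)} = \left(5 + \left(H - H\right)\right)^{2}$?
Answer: $225$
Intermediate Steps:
$A{\left(H \right)} = 25$ ($A{\left(H \right)} = \left(5 + 0\right)^{2} = 5^{2} = 25$)
$\left(Z{\left(10 \right)} + A{\left(21 \right)}\right)^{2} = \left(\left(-1\right) 10 + 25\right)^{2} = \left(-10 + 25\right)^{2} = 15^{2} = 225$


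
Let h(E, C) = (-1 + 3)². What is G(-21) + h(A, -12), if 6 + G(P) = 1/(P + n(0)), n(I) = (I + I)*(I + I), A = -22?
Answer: -43/21 ≈ -2.0476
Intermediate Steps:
n(I) = 4*I² (n(I) = (2*I)*(2*I) = 4*I²)
h(E, C) = 4 (h(E, C) = 2² = 4)
G(P) = -6 + 1/P (G(P) = -6 + 1/(P + 4*0²) = -6 + 1/(P + 4*0) = -6 + 1/(P + 0) = -6 + 1/P)
G(-21) + h(A, -12) = (-6 + 1/(-21)) + 4 = (-6 - 1/21) + 4 = -127/21 + 4 = -43/21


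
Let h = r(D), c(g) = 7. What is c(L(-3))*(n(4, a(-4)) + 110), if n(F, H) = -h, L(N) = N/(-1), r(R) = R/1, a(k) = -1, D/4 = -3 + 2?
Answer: 798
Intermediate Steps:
D = -4 (D = 4*(-3 + 2) = 4*(-1) = -4)
r(R) = R (r(R) = R*1 = R)
L(N) = -N (L(N) = N*(-1) = -N)
h = -4
n(F, H) = 4 (n(F, H) = -1*(-4) = 4)
c(L(-3))*(n(4, a(-4)) + 110) = 7*(4 + 110) = 7*114 = 798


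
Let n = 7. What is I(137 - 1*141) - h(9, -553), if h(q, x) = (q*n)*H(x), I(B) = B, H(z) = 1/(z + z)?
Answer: -623/158 ≈ -3.9430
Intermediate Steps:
H(z) = 1/(2*z)
h(q, x) = 7*q/(2*x) (h(q, x) = (q*7)*(1/(2*x)) = (7*q)*(1/(2*x)) = 7*q/(2*x))
I(137 - 1*141) - h(9, -553) = (137 - 1*141) - 7*9/(2*(-553)) = (137 - 141) - 7*9*(-1)/(2*553) = -4 - 1*(-9/158) = -4 + 9/158 = -623/158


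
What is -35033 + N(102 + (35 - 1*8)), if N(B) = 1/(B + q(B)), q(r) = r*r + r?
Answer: -592022666/16899 ≈ -35033.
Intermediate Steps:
q(r) = r + r**2 (q(r) = r**2 + r = r + r**2)
N(B) = 1/(B + B*(1 + B))
-35033 + N(102 + (35 - 1*8)) = -35033 + 1/((102 + (35 - 1*8))*(2 + (102 + (35 - 1*8)))) = -35033 + 1/((102 + (35 - 8))*(2 + (102 + (35 - 8)))) = -35033 + 1/((102 + 27)*(2 + (102 + 27))) = -35033 + 1/(129*(2 + 129)) = -35033 + (1/129)/131 = -35033 + (1/129)*(1/131) = -35033 + 1/16899 = -592022666/16899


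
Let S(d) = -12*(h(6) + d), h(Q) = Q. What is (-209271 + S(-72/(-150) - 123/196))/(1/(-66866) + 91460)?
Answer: -5715772679732/2497188779925 ≈ -2.2889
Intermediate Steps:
S(d) = -72 - 12*d (S(d) = -12*(6 + d) = -72 - 12*d)
(-209271 + S(-72/(-150) - 123/196))/(1/(-66866) + 91460) = (-209271 + (-72 - 12*(-72/(-150) - 123/196)))/(1/(-66866) + 91460) = (-209271 + (-72 - 12*(-72*(-1/150) - 123*1/196)))/(-1/66866 + 91460) = (-209271 + (-72 - 12*(12/25 - 123/196)))/(6115564359/66866) = (-209271 + (-72 - 12*(-723/4900)))*(66866/6115564359) = (-209271 + (-72 + 2169/1225))*(66866/6115564359) = (-209271 - 86031/1225)*(66866/6115564359) = -256443006/1225*66866/6115564359 = -5715772679732/2497188779925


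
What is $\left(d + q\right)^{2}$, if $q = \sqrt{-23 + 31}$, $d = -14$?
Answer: $204 - 56 \sqrt{2} \approx 124.8$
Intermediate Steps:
$q = 2 \sqrt{2}$ ($q = \sqrt{8} = 2 \sqrt{2} \approx 2.8284$)
$\left(d + q\right)^{2} = \left(-14 + 2 \sqrt{2}\right)^{2}$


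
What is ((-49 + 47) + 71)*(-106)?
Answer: -7314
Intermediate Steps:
((-49 + 47) + 71)*(-106) = (-2 + 71)*(-106) = 69*(-106) = -7314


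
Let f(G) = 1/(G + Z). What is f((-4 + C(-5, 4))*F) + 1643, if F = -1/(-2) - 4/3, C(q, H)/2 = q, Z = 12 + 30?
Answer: 264526/161 ≈ 1643.0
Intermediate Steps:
Z = 42
C(q, H) = 2*q
F = -⅚ (F = -1*(-½) - 4*⅓ = ½ - 4/3 = -⅚ ≈ -0.83333)
f(G) = 1/(42 + G) (f(G) = 1/(G + 42) = 1/(42 + G))
f((-4 + C(-5, 4))*F) + 1643 = 1/(42 + (-4 + 2*(-5))*(-⅚)) + 1643 = 1/(42 + (-4 - 10)*(-⅚)) + 1643 = 1/(42 - 14*(-⅚)) + 1643 = 1/(42 + 35/3) + 1643 = 1/(161/3) + 1643 = 3/161 + 1643 = 264526/161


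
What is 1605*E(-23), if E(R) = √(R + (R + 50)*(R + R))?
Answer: 1605*I*√1265 ≈ 57085.0*I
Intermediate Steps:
E(R) = √(R + 2*R*(50 + R)) (E(R) = √(R + (50 + R)*(2*R)) = √(R + 2*R*(50 + R)))
1605*E(-23) = 1605*√(-23*(101 + 2*(-23))) = 1605*√(-23*(101 - 46)) = 1605*√(-23*55) = 1605*√(-1265) = 1605*(I*√1265) = 1605*I*√1265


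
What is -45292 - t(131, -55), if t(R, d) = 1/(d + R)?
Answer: -3442193/76 ≈ -45292.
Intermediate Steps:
t(R, d) = 1/(R + d)
-45292 - t(131, -55) = -45292 - 1/(131 - 55) = -45292 - 1/76 = -3442193/76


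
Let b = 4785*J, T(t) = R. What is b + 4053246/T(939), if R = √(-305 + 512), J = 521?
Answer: 2492985 + 1351082*√23/23 ≈ 2.7747e+6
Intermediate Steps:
R = 3*√23 (R = √207 = 3*√23 ≈ 14.387)
T(t) = 3*√23
b = 2492985 (b = 4785*521 = 2492985)
b + 4053246/T(939) = 2492985 + 4053246/((3*√23)) = 2492985 + 4053246*(√23/69) = 2492985 + 1351082*√23/23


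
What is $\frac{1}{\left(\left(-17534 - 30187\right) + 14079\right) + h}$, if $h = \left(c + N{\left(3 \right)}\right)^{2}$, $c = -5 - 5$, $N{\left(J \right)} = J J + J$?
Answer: $- \frac{1}{33638} \approx -2.9728 \cdot 10^{-5}$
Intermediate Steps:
$N{\left(J \right)} = J + J^{2}$ ($N{\left(J \right)} = J^{2} + J = J + J^{2}$)
$c = -10$ ($c = -5 - 5 = -10$)
$h = 4$ ($h = \left(-10 + 3 \left(1 + 3\right)\right)^{2} = \left(-10 + 3 \cdot 4\right)^{2} = \left(-10 + 12\right)^{2} = 2^{2} = 4$)
$\frac{1}{\left(\left(-17534 - 30187\right) + 14079\right) + h} = \frac{1}{\left(\left(-17534 - 30187\right) + 14079\right) + 4} = \frac{1}{\left(-47721 + 14079\right) + 4} = \frac{1}{-33642 + 4} = \frac{1}{-33638} = - \frac{1}{33638}$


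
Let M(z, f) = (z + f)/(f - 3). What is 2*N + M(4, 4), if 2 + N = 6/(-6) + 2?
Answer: 6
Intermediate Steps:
N = -1 (N = -2 + (6/(-6) + 2) = -2 + (6*(-⅙) + 2) = -2 + (-1 + 2) = -2 + 1 = -1)
M(z, f) = (f + z)/(-3 + f)
2*N + M(4, 4) = 2*(-1) + (4 + 4)/(-3 + 4) = -2 + 8/1 = -2 + 1*8 = -2 + 8 = 6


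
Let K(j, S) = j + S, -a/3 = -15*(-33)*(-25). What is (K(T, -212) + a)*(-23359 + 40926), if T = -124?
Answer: 646272363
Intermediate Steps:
a = 37125 (a = -3*(-15*(-33))*(-25) = -1485*(-25) = -3*(-12375) = 37125)
K(j, S) = S + j
(K(T, -212) + a)*(-23359 + 40926) = ((-212 - 124) + 37125)*(-23359 + 40926) = (-336 + 37125)*17567 = 36789*17567 = 646272363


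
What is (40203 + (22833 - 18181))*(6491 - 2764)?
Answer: 167174585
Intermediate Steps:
(40203 + (22833 - 18181))*(6491 - 2764) = (40203 + 4652)*3727 = 44855*3727 = 167174585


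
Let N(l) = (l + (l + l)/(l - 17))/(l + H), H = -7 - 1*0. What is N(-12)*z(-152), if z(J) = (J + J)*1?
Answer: -5184/29 ≈ -178.76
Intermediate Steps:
z(J) = 2*J (z(J) = (2*J)*1 = 2*J)
H = -7 (H = -7 + 0 = -7)
N(l) = (l + 2*l/(-17 + l))/(-7 + l) (N(l) = (l + (l + l)/(l - 17))/(l - 7) = (l + (2*l)/(-17 + l))/(-7 + l) = (l + 2*l/(-17 + l))/(-7 + l))
N(-12)*z(-152) = (-12*(-15 - 12)/(119 + (-12)² - 24*(-12)))*(2*(-152)) = -12*(-27)/(119 + 144 + 288)*(-304) = -12*(-27)/551*(-304) = -12*1/551*(-27)*(-304) = (324/551)*(-304) = -5184/29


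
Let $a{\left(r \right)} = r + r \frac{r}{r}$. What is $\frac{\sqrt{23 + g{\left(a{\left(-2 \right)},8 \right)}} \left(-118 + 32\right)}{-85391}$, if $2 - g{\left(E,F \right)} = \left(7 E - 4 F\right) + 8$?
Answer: $\frac{86 \sqrt{77}}{85391} \approx 0.0088376$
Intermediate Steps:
$a{\left(r \right)} = 2 r$ ($a{\left(r \right)} = r + r 1 = r + r = 2 r$)
$g{\left(E,F \right)} = -6 - 7 E + 4 F$ ($g{\left(E,F \right)} = 2 - \left(\left(7 E - 4 F\right) + 8\right) = 2 - \left(\left(- 4 F + 7 E\right) + 8\right) = 2 - \left(8 - 4 F + 7 E\right) = -6 - 7 E + 4 F$)
$\frac{\sqrt{23 + g{\left(a{\left(-2 \right)},8 \right)}} \left(-118 + 32\right)}{-85391} = \frac{\sqrt{23 - \left(-26 + 7 \cdot 2 \left(-2\right)\right)} \left(-118 + 32\right)}{-85391} = \sqrt{23 - -54} \left(-86\right) \left(- \frac{1}{85391}\right) = \sqrt{23 + \left(-6 + 28 + 32\right)} \left(-86\right) \left(- \frac{1}{85391}\right) = \sqrt{23 + 54} \left(-86\right) \left(- \frac{1}{85391}\right) = \sqrt{77} \left(-86\right) \left(- \frac{1}{85391}\right) = - 86 \sqrt{77} \left(- \frac{1}{85391}\right) = \frac{86 \sqrt{77}}{85391}$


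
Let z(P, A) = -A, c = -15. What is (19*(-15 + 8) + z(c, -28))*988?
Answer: -103740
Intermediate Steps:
(19*(-15 + 8) + z(c, -28))*988 = (19*(-15 + 8) - 1*(-28))*988 = (19*(-7) + 28)*988 = (-133 + 28)*988 = -105*988 = -103740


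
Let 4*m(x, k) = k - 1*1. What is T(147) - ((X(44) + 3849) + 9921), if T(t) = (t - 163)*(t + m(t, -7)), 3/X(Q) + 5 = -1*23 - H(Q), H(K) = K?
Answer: -386159/24 ≈ -16090.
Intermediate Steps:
m(x, k) = -¼ + k/4 (m(x, k) = (k - 1*1)/4 = (k - 1)/4 = (-1 + k)/4 = -¼ + k/4)
X(Q) = 3/(-28 - Q) (X(Q) = 3/(-5 + (-1*23 - Q)) = 3/(-5 + (-23 - Q)) = 3/(-28 - Q))
T(t) = (-163 + t)*(-2 + t) (T(t) = (t - 163)*(t + (-¼ + (¼)*(-7))) = (-163 + t)*(t + (-¼ - 7/4)) = (-163 + t)*(t - 2) = (-163 + t)*(-2 + t))
T(147) - ((X(44) + 3849) + 9921) = (326 + 147² - 165*147) - ((-3/(28 + 44) + 3849) + 9921) = (326 + 21609 - 24255) - ((-3/72 + 3849) + 9921) = -2320 - ((-3*1/72 + 3849) + 9921) = -2320 - ((-1/24 + 3849) + 9921) = -2320 - (92375/24 + 9921) = -2320 - 1*330479/24 = -2320 - 330479/24 = -386159/24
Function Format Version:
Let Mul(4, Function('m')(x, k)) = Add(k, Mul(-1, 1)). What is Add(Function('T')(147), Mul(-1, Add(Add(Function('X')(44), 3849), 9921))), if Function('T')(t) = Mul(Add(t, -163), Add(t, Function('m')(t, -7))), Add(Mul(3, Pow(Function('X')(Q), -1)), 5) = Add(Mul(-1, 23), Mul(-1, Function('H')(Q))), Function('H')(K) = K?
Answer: Rational(-386159, 24) ≈ -16090.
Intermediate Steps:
Function('m')(x, k) = Add(Rational(-1, 4), Mul(Rational(1, 4), k)) (Function('m')(x, k) = Mul(Rational(1, 4), Add(k, Mul(-1, 1))) = Mul(Rational(1, 4), Add(k, -1)) = Mul(Rational(1, 4), Add(-1, k)) = Add(Rational(-1, 4), Mul(Rational(1, 4), k)))
Function('X')(Q) = Mul(3, Pow(Add(-28, Mul(-1, Q)), -1)) (Function('X')(Q) = Mul(3, Pow(Add(-5, Add(Mul(-1, 23), Mul(-1, Q))), -1)) = Mul(3, Pow(Add(-5, Add(-23, Mul(-1, Q))), -1)) = Mul(3, Pow(Add(-28, Mul(-1, Q)), -1)))
Function('T')(t) = Mul(Add(-163, t), Add(-2, t)) (Function('T')(t) = Mul(Add(t, -163), Add(t, Add(Rational(-1, 4), Mul(Rational(1, 4), -7)))) = Mul(Add(-163, t), Add(t, Add(Rational(-1, 4), Rational(-7, 4)))) = Mul(Add(-163, t), Add(t, -2)) = Mul(Add(-163, t), Add(-2, t)))
Add(Function('T')(147), Mul(-1, Add(Add(Function('X')(44), 3849), 9921))) = Add(Add(326, Pow(147, 2), Mul(-165, 147)), Mul(-1, Add(Add(Mul(-3, Pow(Add(28, 44), -1)), 3849), 9921))) = Add(Add(326, 21609, -24255), Mul(-1, Add(Add(Mul(-3, Pow(72, -1)), 3849), 9921))) = Add(-2320, Mul(-1, Add(Add(Mul(-3, Rational(1, 72)), 3849), 9921))) = Add(-2320, Mul(-1, Add(Add(Rational(-1, 24), 3849), 9921))) = Add(-2320, Mul(-1, Add(Rational(92375, 24), 9921))) = Add(-2320, Mul(-1, Rational(330479, 24))) = Add(-2320, Rational(-330479, 24)) = Rational(-386159, 24)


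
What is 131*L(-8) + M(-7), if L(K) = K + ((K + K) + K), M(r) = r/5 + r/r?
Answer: -20962/5 ≈ -4192.4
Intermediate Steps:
M(r) = 1 + r/5 (M(r) = r*(⅕) + 1 = r/5 + 1 = 1 + r/5)
L(K) = 4*K (L(K) = K + (2*K + K) = K + 3*K = 4*K)
131*L(-8) + M(-7) = 131*(4*(-8)) + (1 + (⅕)*(-7)) = 131*(-32) + (1 - 7/5) = -4192 - ⅖ = -20962/5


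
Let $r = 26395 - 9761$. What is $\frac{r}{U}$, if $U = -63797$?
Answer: $- \frac{16634}{63797} \approx -0.26073$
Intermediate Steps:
$r = 16634$
$\frac{r}{U} = \frac{16634}{-63797} = 16634 \left(- \frac{1}{63797}\right) = - \frac{16634}{63797}$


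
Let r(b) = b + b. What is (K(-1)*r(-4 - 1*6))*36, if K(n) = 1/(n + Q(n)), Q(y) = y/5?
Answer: 600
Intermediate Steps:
Q(y) = y/5 (Q(y) = y*(⅕) = y/5)
K(n) = 5/(6*n) (K(n) = 1/(n + n/5) = 1/(6*n/5) = 5/(6*n))
r(b) = 2*b
(K(-1)*r(-4 - 1*6))*36 = (((⅚)/(-1))*(2*(-4 - 1*6)))*36 = (((⅚)*(-1))*(2*(-4 - 6)))*36 = -5*(-10)/3*36 = -⅚*(-20)*36 = (50/3)*36 = 600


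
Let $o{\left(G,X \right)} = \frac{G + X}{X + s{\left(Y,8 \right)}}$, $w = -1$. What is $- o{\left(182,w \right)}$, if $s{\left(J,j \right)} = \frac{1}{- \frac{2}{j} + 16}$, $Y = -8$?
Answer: $\frac{11403}{59} \approx 193.27$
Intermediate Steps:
$s{\left(J,j \right)} = \frac{1}{16 - \frac{2}{j}}$
$o{\left(G,X \right)} = \frac{G + X}{\frac{4}{63} + X}$ ($o{\left(G,X \right)} = \frac{G + X}{X + \frac{1}{2} \cdot 8 \frac{1}{-1 + 8 \cdot 8}} = \frac{G + X}{X + \frac{1}{2} \cdot 8 \frac{1}{-1 + 64}} = \frac{G + X}{X + \frac{1}{2} \cdot 8 \cdot \frac{1}{63}} = \frac{G + X}{X + \frac{4}{63}} = \frac{G + X}{\frac{4}{63} + X}$)
$- o{\left(182,w \right)} = - \frac{63 \left(182 - 1\right)}{4 + 63 \left(-1\right)} = - \frac{63 \cdot 181}{4 - 63} = - \frac{63 \cdot 181}{-59} = - \frac{63 \left(-1\right) 181}{59} = \left(-1\right) \left(- \frac{11403}{59}\right) = \frac{11403}{59}$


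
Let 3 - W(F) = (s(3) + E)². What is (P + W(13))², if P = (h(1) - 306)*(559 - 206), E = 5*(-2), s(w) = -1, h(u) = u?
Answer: 11617175089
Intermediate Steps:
E = -10
W(F) = -118 (W(F) = 3 - (-1 - 10)² = 3 - 1*(-11)² = 3 - 1*121 = 3 - 121 = -118)
P = -107665 (P = (1 - 306)*(559 - 206) = -305*353 = -107665)
(P + W(13))² = (-107665 - 118)² = (-107783)² = 11617175089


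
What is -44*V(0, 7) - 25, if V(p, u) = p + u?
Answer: -333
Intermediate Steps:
-44*V(0, 7) - 25 = -44*(0 + 7) - 25 = -44*7 - 25 = -308 - 25 = -333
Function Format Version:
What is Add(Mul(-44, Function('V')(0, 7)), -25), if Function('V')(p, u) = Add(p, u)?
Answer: -333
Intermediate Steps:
Add(Mul(-44, Function('V')(0, 7)), -25) = Add(Mul(-44, Add(0, 7)), -25) = Add(Mul(-44, 7), -25) = Add(-308, -25) = -333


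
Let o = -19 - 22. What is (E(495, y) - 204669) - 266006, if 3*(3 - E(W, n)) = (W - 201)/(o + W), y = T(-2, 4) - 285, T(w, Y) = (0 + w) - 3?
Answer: -106842593/227 ≈ -4.7067e+5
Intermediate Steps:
o = -41
T(w, Y) = -3 + w (T(w, Y) = w - 3 = -3 + w)
y = -290 (y = (-3 - 2) - 285 = -5 - 285 = -290)
E(W, n) = 3 - (-201 + W)/(3*(-41 + W)) (E(W, n) = 3 - (W - 201)/(3*(-41 + W)) = 3 - (-201 + W)/(3*(-41 + W)))
(E(495, y) - 204669) - 266006 = (8*(-21 + 495)/(3*(-41 + 495)) - 204669) - 266006 = ((8/3)*474/454 - 204669) - 266006 = ((8/3)*(1/454)*474 - 204669) - 266006 = (632/227 - 204669) - 266006 = -46459231/227 - 266006 = -106842593/227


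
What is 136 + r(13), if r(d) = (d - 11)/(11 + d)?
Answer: 1633/12 ≈ 136.08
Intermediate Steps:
r(d) = (-11 + d)/(11 + d)
136 + r(13) = 136 + (-11 + 13)/(11 + 13) = 136 + 2/24 = 136 + (1/24)*2 = 136 + 1/12 = 1633/12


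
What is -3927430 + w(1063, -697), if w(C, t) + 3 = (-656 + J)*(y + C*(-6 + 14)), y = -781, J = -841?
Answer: -15488764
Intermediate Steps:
w(C, t) = 1169154 - 11976*C (w(C, t) = -3 + (-656 - 841)*(-781 + C*(-6 + 14)) = -3 - 1497*(-781 + C*8) = -3 - 1497*(-781 + 8*C) = -3 + (1169157 - 11976*C) = 1169154 - 11976*C)
-3927430 + w(1063, -697) = -3927430 + (1169154 - 11976*1063) = -3927430 + (1169154 - 12730488) = -3927430 - 11561334 = -15488764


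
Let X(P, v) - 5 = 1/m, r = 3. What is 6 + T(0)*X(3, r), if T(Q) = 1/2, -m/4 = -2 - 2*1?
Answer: 273/32 ≈ 8.5313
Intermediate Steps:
m = 16 (m = -4*(-2 - 2*1) = -4*(-2 - 2) = -4*(-4) = 16)
T(Q) = ½
X(P, v) = 81/16 (X(P, v) = 5 + 1/16 = 81/16)
6 + T(0)*X(3, r) = 6 + (½)*(81/16) = 6 + 81/32 = 273/32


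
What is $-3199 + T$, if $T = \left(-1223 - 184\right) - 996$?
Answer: $-5602$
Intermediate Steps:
$T = -2403$ ($T = -1407 - 996 = -2403$)
$-3199 + T = -3199 - 2403 = -5602$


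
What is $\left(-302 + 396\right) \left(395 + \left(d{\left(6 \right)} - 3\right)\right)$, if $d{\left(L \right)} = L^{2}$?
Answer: $40232$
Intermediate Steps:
$\left(-302 + 396\right) \left(395 + \left(d{\left(6 \right)} - 3\right)\right) = \left(-302 + 396\right) \left(395 + \left(6^{2} - 3\right)\right) = 94 \left(395 + \left(36 - 3\right)\right) = 94 \left(395 + 33\right) = 94 \cdot 428 = 40232$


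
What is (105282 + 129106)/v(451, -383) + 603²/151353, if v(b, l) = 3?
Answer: 58833197/753 ≈ 78132.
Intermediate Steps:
(105282 + 129106)/v(451, -383) + 603²/151353 = (105282 + 129106)/3 + 603²/151353 = 234388*(⅓) + 363609*(1/151353) = 234388/3 + 603/251 = 58833197/753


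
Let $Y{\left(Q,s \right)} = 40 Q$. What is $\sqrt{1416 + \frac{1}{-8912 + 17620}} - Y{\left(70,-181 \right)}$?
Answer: $-2800 + \frac{\sqrt{26843561633}}{4354} \approx -2762.4$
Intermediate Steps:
$\sqrt{1416 + \frac{1}{-8912 + 17620}} - Y{\left(70,-181 \right)} = \sqrt{1416 + \frac{1}{-8912 + 17620}} - 40 \cdot 70 = \sqrt{1416 + \frac{1}{8708}} - 2800 = \sqrt{\frac{12330529}{8708}} - 2800 = \frac{\sqrt{26843561633}}{4354} - 2800 = -2800 + \frac{\sqrt{26843561633}}{4354}$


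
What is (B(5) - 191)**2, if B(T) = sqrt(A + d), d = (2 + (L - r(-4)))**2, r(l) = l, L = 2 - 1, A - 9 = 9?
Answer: (191 - sqrt(67))**2 ≈ 33421.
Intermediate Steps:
A = 18 (A = 9 + 9 = 18)
L = 1
d = 49 (d = (2 + (1 - 1*(-4)))**2 = (2 + (1 + 4))**2 = (2 + 5)**2 = 7**2 = 49)
B(T) = sqrt(67) (B(T) = sqrt(18 + 49) = sqrt(67))
(B(5) - 191)**2 = (sqrt(67) - 191)**2 = (-191 + sqrt(67))**2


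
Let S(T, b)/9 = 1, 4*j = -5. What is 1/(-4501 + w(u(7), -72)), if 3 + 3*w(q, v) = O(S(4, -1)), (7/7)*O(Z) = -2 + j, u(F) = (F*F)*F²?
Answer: -12/54037 ≈ -0.00022207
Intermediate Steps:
j = -5/4 (j = (¼)*(-5) = -5/4 ≈ -1.2500)
S(T, b) = 9 (S(T, b) = 9*1 = 9)
u(F) = F⁴ (u(F) = F²*F² = F⁴)
O(Z) = -13/4 (O(Z) = -2 - 5/4 = -13/4)
w(q, v) = -25/12 (w(q, v) = -1 + (⅓)*(-13/4) = -1 - 13/12 = -25/12)
1/(-4501 + w(u(7), -72)) = 1/(-4501 - 25/12) = 1/(-54037/12) = -12/54037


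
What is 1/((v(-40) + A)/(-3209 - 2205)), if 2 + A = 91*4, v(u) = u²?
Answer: -2707/981 ≈ -2.7594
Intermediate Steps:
A = 362 (A = -2 + 91*4 = -2 + 364 = 362)
1/((v(-40) + A)/(-3209 - 2205)) = 1/(((-40)² + 362)/(-3209 - 2205)) = 1/((1600 + 362)/(-5414)) = 1/(1962*(-1/5414)) = 1/(-981/2707) = -2707/981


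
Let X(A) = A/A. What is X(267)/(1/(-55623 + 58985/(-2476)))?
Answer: -137781533/2476 ≈ -55647.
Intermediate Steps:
X(A) = 1
X(267)/(1/(-55623 + 58985/(-2476))) = 1/1/(-55623 + 58985/(-2476)) = 1/1/(-55623 + 58985*(-1/2476)) = 1/1/(-55623 - 58985/2476) = 1/1/(-137781533/2476) = 1/(-2476/137781533) = 1*(-137781533/2476) = -137781533/2476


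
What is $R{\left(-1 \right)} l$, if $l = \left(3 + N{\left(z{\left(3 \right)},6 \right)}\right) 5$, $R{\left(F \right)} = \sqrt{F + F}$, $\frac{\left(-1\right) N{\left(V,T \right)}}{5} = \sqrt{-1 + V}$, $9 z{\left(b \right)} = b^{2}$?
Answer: $15 i \sqrt{2} \approx 21.213 i$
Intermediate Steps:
$z{\left(b \right)} = \frac{b^{2}}{9}$
$N{\left(V,T \right)} = - 5 \sqrt{-1 + V}$
$R{\left(F \right)} = \sqrt{2} \sqrt{F}$ ($R{\left(F \right)} = \sqrt{2 F} = \sqrt{2} \sqrt{F}$)
$l = 15$ ($l = \left(3 - 5 \sqrt{-1 + \frac{3^{2}}{9}}\right) 5 = \left(3 - 5 \sqrt{-1 + \frac{1}{9} \cdot 9}\right) 5 = \left(3 - 5 \sqrt{-1 + 1}\right) 5 = \left(3 - 5 \sqrt{0}\right) 5 = \left(3 - 0\right) 5 = \left(3 + 0\right) 5 = 3 \cdot 5 = 15$)
$R{\left(-1 \right)} l = \sqrt{2} \sqrt{-1} \cdot 15 = \sqrt{2} i 15 = i \sqrt{2} \cdot 15 = 15 i \sqrt{2}$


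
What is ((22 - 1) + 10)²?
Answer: 961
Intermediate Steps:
((22 - 1) + 10)² = (21 + 10)² = 31² = 961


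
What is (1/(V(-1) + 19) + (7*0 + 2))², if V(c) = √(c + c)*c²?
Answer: (-1513*I + 156*√2)/(-359*I + 38*√2) ≈ 4.2121 - 0.015991*I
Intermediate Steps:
V(c) = √2*c^(5/2) (V(c) = √(2*c)*c² = (√2*√c)*c² = √2*c^(5/2))
(1/(V(-1) + 19) + (7*0 + 2))² = (1/(√2*(-1)^(5/2) + 19) + (7*0 + 2))² = (1/(√2*I + 19) + (0 + 2))² = (1/(I*√2 + 19) + 2)² = (1/(19 + I*√2) + 2)² = (2 + 1/(19 + I*√2))²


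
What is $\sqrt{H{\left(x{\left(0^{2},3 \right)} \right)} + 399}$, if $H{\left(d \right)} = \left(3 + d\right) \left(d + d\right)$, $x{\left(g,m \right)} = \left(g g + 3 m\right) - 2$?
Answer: $7 \sqrt{11} \approx 23.216$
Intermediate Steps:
$x{\left(g,m \right)} = -2 + g^{2} + 3 m$ ($x{\left(g,m \right)} = \left(g^{2} + 3 m\right) - 2 = -2 + g^{2} + 3 m$)
$H{\left(d \right)} = 2 d \left(3 + d\right)$ ($H{\left(d \right)} = \left(3 + d\right) 2 d = 2 d \left(3 + d\right)$)
$\sqrt{H{\left(x{\left(0^{2},3 \right)} \right)} + 399} = \sqrt{2 \left(-2 + \left(0^{2}\right)^{2} + 3 \cdot 3\right) \left(3 + \left(-2 + \left(0^{2}\right)^{2} + 3 \cdot 3\right)\right) + 399} = \sqrt{2 \left(-2 + 0^{2} + 9\right) \left(3 + \left(-2 + 0^{2} + 9\right)\right) + 399} = \sqrt{2 \left(-2 + 0 + 9\right) \left(3 + \left(-2 + 0 + 9\right)\right) + 399} = \sqrt{2 \cdot 7 \left(3 + 7\right) + 399} = \sqrt{2 \cdot 7 \cdot 10 + 399} = \sqrt{140 + 399} = \sqrt{539} = 7 \sqrt{11}$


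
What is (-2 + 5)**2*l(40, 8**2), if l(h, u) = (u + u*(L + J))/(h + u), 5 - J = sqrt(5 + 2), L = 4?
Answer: 720/13 - 72*sqrt(7)/13 ≈ 40.731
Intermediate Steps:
J = 5 - sqrt(7) (J = 5 - sqrt(5 + 2) = 5 - sqrt(7) ≈ 2.3542)
l(h, u) = (u + u*(9 - sqrt(7)))/(h + u) (l(h, u) = (u + u*(4 + (5 - sqrt(7))))/(h + u) = (u + u*(9 - sqrt(7)))/(h + u))
(-2 + 5)**2*l(40, 8**2) = (-2 + 5)**2*(8**2*(10 - sqrt(7))/(40 + 8**2)) = 3**2*(64*(10 - sqrt(7))/(40 + 64)) = 9*(64*(10 - sqrt(7))/104) = 9*(64*(1/104)*(10 - sqrt(7))) = 9*(80/13 - 8*sqrt(7)/13) = 720/13 - 72*sqrt(7)/13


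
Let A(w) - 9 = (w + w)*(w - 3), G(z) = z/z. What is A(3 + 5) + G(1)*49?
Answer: 138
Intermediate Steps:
G(z) = 1
A(w) = 9 + 2*w*(-3 + w) (A(w) = 9 + (w + w)*(w - 3) = 9 + (2*w)*(-3 + w) = 9 + 2*w*(-3 + w))
A(3 + 5) + G(1)*49 = (9 - 6*(3 + 5) + 2*(3 + 5)²) + 1*49 = (9 - 6*8 + 2*8²) + 49 = (9 - 48 + 2*64) + 49 = (9 - 48 + 128) + 49 = 89 + 49 = 138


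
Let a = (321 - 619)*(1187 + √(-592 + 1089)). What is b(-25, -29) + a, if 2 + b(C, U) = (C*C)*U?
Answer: -371853 - 298*√497 ≈ -3.7850e+5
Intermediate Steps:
a = -353726 - 298*√497 (a = -298*(1187 + √497) = -353726 - 298*√497 ≈ -3.6037e+5)
b(C, U) = -2 + U*C² (b(C, U) = -2 + (C*C)*U = -2 + C²*U = -2 + U*C²)
b(-25, -29) + a = (-2 - 29*(-25)²) + (-353726 - 298*√497) = (-2 - 29*625) + (-353726 - 298*√497) = (-2 - 18125) + (-353726 - 298*√497) = -18127 + (-353726 - 298*√497) = -371853 - 298*√497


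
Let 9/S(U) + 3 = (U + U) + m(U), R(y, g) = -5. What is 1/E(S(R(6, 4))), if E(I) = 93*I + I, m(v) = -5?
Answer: -1/47 ≈ -0.021277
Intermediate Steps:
S(U) = 9/(-8 + 2*U) (S(U) = 9/(-3 + ((U + U) - 5)) = 9/(-3 + (2*U - 5)) = 9/(-3 + (-5 + 2*U)) = 9/(-8 + 2*U))
E(I) = 94*I
1/E(S(R(6, 4))) = 1/(94*(9/(2*(-4 - 5)))) = 1/(94*((9/2)/(-9))) = 1/(94*((9/2)*(-⅑))) = 1/(94*(-½)) = 1/(-47) = -1/47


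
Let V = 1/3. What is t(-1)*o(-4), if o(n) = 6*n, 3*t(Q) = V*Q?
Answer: 8/3 ≈ 2.6667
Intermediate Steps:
V = 1/3 (V = 1*(1/3) = 1/3 ≈ 0.33333)
t(Q) = Q/9 (t(Q) = (Q/3)/3 = Q/9)
t(-1)*o(-4) = ((1/9)*(-1))*(6*(-4)) = -1/9*(-24) = 8/3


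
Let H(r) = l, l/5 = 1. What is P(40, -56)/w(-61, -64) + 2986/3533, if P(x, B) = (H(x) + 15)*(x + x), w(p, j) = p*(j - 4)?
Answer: 4509682/3663721 ≈ 1.2309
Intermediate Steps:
l = 5 (l = 5*1 = 5)
H(r) = 5
w(p, j) = p*(-4 + j)
P(x, B) = 40*x (P(x, B) = (5 + 15)*(x + x) = 20*(2*x) = 40*x)
P(40, -56)/w(-61, -64) + 2986/3533 = (40*40)/((-61*(-4 - 64))) + 2986/3533 = 1600/((-61*(-68))) + 2986*(1/3533) = 1600/4148 + 2986/3533 = 1600*(1/4148) + 2986/3533 = 400/1037 + 2986/3533 = 4509682/3663721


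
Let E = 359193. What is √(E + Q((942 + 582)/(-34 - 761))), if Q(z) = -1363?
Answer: √357830 ≈ 598.19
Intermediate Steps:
√(E + Q((942 + 582)/(-34 - 761))) = √(359193 - 1363) = √357830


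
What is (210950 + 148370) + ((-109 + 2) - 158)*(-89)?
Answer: 382905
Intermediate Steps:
(210950 + 148370) + ((-109 + 2) - 158)*(-89) = 359320 + (-107 - 158)*(-89) = 359320 - 265*(-89) = 359320 + 23585 = 382905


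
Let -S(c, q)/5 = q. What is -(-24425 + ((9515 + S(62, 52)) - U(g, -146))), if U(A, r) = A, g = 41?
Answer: 15211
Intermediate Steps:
S(c, q) = -5*q
-(-24425 + ((9515 + S(62, 52)) - U(g, -146))) = -(-24425 + ((9515 - 5*52) - 1*41)) = -(-24425 + ((9515 - 260) - 41)) = -(-24425 + (9255 - 41)) = -(-24425 + 9214) = -1*(-15211) = 15211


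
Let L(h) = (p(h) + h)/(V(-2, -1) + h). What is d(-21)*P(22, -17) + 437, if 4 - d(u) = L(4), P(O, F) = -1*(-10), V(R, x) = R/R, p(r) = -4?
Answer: 477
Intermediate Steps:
V(R, x) = 1
P(O, F) = 10
L(h) = (-4 + h)/(1 + h)
d(u) = 4 (d(u) = 4 - (-4 + 4)/(1 + 4) = 4 - 0/5 = 4 - 1*0 = 4 + 0 = 4)
d(-21)*P(22, -17) + 437 = 4*10 + 437 = 40 + 437 = 477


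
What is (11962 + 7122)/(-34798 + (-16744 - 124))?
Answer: -9542/25833 ≈ -0.36937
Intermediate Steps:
(11962 + 7122)/(-34798 + (-16744 - 124)) = 19084/(-34798 - 16868) = 19084/(-51666) = 19084*(-1/51666) = -9542/25833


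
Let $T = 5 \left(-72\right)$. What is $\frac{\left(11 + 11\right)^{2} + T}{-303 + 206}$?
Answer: $- \frac{124}{97} \approx -1.2784$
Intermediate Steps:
$T = -360$
$\frac{\left(11 + 11\right)^{2} + T}{-303 + 206} = \frac{\left(11 + 11\right)^{2} - 360}{-303 + 206} = \frac{22^{2} - 360}{-97} = \left(484 - 360\right) \left(- \frac{1}{97}\right) = 124 \left(- \frac{1}{97}\right) = - \frac{124}{97}$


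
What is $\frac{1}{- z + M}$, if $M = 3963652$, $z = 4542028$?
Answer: $- \frac{1}{578376} \approx -1.729 \cdot 10^{-6}$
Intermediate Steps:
$\frac{1}{- z + M} = \frac{1}{\left(-1\right) 4542028 + 3963652} = \frac{1}{-4542028 + 3963652} = \frac{1}{-578376} = - \frac{1}{578376}$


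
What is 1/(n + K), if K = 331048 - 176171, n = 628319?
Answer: 1/783196 ≈ 1.2768e-6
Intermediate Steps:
K = 154877
1/(n + K) = 1/(628319 + 154877) = 1/783196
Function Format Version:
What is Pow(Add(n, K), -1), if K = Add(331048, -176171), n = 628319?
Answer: Rational(1, 783196) ≈ 1.2768e-6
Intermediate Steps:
K = 154877
Pow(Add(n, K), -1) = Pow(Add(628319, 154877), -1) = Pow(783196, -1) = Rational(1, 783196)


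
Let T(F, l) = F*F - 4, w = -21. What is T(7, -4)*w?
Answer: -945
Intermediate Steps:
T(F, l) = -4 + F**2 (T(F, l) = F**2 - 4 = -4 + F**2)
T(7, -4)*w = (-4 + 7**2)*(-21) = (-4 + 49)*(-21) = 45*(-21) = -945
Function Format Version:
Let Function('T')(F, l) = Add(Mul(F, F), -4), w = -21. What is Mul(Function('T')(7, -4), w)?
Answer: -945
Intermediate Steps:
Function('T')(F, l) = Add(-4, Pow(F, 2)) (Function('T')(F, l) = Add(Pow(F, 2), -4) = Add(-4, Pow(F, 2)))
Mul(Function('T')(7, -4), w) = Mul(Add(-4, Pow(7, 2)), -21) = Mul(Add(-4, 49), -21) = Mul(45, -21) = -945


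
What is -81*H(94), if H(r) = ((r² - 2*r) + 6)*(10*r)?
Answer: -658915560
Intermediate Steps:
H(r) = 10*r*(6 + r² - 2*r) (H(r) = (6 + r² - 2*r)*(10*r) = 10*r*(6 + r² - 2*r))
-81*H(94) = -810*94*(6 + 94² - 2*94) = -810*94*(6 + 8836 - 188) = -810*94*8654 = -81*8134760 = -658915560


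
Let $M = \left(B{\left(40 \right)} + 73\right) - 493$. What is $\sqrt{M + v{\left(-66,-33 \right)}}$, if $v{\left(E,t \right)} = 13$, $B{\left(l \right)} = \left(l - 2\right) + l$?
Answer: $i \sqrt{329} \approx 18.138 i$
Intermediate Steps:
$B{\left(l \right)} = -2 + 2 l$ ($B{\left(l \right)} = \left(-2 + l\right) + l = -2 + 2 l$)
$M = -342$ ($M = \left(\left(-2 + 2 \cdot 40\right) + 73\right) - 493 = \left(\left(-2 + 80\right) + 73\right) - 493 = \left(78 + 73\right) - 493 = 151 - 493 = -342$)
$\sqrt{M + v{\left(-66,-33 \right)}} = \sqrt{-342 + 13} = \sqrt{-329} = i \sqrt{329}$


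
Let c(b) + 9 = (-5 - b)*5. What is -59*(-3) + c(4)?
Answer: 123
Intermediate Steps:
c(b) = -34 - 5*b (c(b) = -9 + (-5 - b)*5 = -9 + (-25 - 5*b) = -34 - 5*b)
-59*(-3) + c(4) = -59*(-3) + (-34 - 5*4) = 177 + (-34 - 20) = 177 - 54 = 123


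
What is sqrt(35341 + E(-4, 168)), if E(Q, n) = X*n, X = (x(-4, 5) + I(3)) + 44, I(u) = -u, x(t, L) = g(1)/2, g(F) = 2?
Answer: sqrt(42397) ≈ 205.91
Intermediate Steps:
x(t, L) = 1 (x(t, L) = 2/2 = 2*(1/2) = 1)
X = 42 (X = (1 - 1*3) + 44 = (1 - 3) + 44 = -2 + 44 = 42)
E(Q, n) = 42*n
sqrt(35341 + E(-4, 168)) = sqrt(35341 + 42*168) = sqrt(35341 + 7056) = sqrt(42397)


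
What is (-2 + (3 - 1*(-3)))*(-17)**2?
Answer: 1156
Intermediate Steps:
(-2 + (3 - 1*(-3)))*(-17)**2 = (-2 + (3 + 3))*289 = (-2 + 6)*289 = 4*289 = 1156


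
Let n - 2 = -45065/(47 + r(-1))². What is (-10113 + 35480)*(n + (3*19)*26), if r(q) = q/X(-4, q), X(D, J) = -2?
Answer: 67034022456/1805 ≈ 3.7138e+7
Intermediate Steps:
r(q) = -q/2 (r(q) = q/(-2) = q*(-½) = -q/2)
n = -32442/1805 (n = 2 - 45065/(47 - ½*(-1))² = 2 - 45065/(47 + ½)² = 2 - 45065/((95/2)²) = 2 - 45065/9025/4 = 2 - 45065*4/9025 = 2 - 36052/1805 = -32442/1805 ≈ -17.973)
(-10113 + 35480)*(n + (3*19)*26) = (-10113 + 35480)*(-32442/1805 + (3*19)*26) = 25367*(-32442/1805 + 57*26) = 25367*(-32442/1805 + 1482) = 25367*(2642568/1805) = 67034022456/1805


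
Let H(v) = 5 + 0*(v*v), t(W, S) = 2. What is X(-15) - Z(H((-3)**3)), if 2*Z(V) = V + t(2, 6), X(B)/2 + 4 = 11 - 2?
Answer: 13/2 ≈ 6.5000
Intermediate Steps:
X(B) = 10 (X(B) = -8 + 2*(11 - 2) = -8 + 2*9 = -8 + 18 = 10)
H(v) = 5 (H(v) = 5 + 0*v**2 = 5 + 0 = 5)
Z(V) = 1 + V/2 (Z(V) = (V + 2)/2 = (2 + V)/2 = 1 + V/2)
X(-15) - Z(H((-3)**3)) = 10 - (1 + (1/2)*5) = 10 - (1 + 5/2) = 10 - 1*7/2 = 10 - 7/2 = 13/2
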